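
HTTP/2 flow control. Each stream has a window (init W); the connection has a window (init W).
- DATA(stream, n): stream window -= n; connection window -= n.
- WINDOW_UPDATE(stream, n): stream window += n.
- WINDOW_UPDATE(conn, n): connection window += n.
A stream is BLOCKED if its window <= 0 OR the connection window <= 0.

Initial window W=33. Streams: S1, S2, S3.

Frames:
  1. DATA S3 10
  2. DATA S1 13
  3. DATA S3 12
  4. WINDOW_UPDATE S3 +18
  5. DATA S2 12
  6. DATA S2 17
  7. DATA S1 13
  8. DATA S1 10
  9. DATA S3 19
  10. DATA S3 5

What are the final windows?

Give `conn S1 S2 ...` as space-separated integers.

Answer: -78 -3 4 5

Derivation:
Op 1: conn=23 S1=33 S2=33 S3=23 blocked=[]
Op 2: conn=10 S1=20 S2=33 S3=23 blocked=[]
Op 3: conn=-2 S1=20 S2=33 S3=11 blocked=[1, 2, 3]
Op 4: conn=-2 S1=20 S2=33 S3=29 blocked=[1, 2, 3]
Op 5: conn=-14 S1=20 S2=21 S3=29 blocked=[1, 2, 3]
Op 6: conn=-31 S1=20 S2=4 S3=29 blocked=[1, 2, 3]
Op 7: conn=-44 S1=7 S2=4 S3=29 blocked=[1, 2, 3]
Op 8: conn=-54 S1=-3 S2=4 S3=29 blocked=[1, 2, 3]
Op 9: conn=-73 S1=-3 S2=4 S3=10 blocked=[1, 2, 3]
Op 10: conn=-78 S1=-3 S2=4 S3=5 blocked=[1, 2, 3]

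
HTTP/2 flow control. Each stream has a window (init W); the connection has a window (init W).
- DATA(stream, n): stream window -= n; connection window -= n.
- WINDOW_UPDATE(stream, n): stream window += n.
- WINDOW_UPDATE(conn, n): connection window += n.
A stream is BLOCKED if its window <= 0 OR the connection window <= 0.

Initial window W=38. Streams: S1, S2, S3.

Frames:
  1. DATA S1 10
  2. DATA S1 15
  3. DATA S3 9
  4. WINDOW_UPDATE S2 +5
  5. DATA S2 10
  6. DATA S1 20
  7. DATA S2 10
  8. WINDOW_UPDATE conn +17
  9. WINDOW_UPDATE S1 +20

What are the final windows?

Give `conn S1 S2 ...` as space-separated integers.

Answer: -19 13 23 29

Derivation:
Op 1: conn=28 S1=28 S2=38 S3=38 blocked=[]
Op 2: conn=13 S1=13 S2=38 S3=38 blocked=[]
Op 3: conn=4 S1=13 S2=38 S3=29 blocked=[]
Op 4: conn=4 S1=13 S2=43 S3=29 blocked=[]
Op 5: conn=-6 S1=13 S2=33 S3=29 blocked=[1, 2, 3]
Op 6: conn=-26 S1=-7 S2=33 S3=29 blocked=[1, 2, 3]
Op 7: conn=-36 S1=-7 S2=23 S3=29 blocked=[1, 2, 3]
Op 8: conn=-19 S1=-7 S2=23 S3=29 blocked=[1, 2, 3]
Op 9: conn=-19 S1=13 S2=23 S3=29 blocked=[1, 2, 3]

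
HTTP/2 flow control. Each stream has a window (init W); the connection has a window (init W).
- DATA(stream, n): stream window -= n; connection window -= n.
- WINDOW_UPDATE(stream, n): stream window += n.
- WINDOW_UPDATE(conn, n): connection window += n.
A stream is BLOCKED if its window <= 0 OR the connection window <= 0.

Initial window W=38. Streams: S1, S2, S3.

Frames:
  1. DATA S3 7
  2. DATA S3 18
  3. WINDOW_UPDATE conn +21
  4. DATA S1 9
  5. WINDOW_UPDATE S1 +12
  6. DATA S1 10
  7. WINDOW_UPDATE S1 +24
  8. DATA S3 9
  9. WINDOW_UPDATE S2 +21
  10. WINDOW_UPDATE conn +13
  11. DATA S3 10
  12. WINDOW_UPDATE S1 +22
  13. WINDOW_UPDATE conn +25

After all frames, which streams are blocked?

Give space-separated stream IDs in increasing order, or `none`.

Answer: S3

Derivation:
Op 1: conn=31 S1=38 S2=38 S3=31 blocked=[]
Op 2: conn=13 S1=38 S2=38 S3=13 blocked=[]
Op 3: conn=34 S1=38 S2=38 S3=13 blocked=[]
Op 4: conn=25 S1=29 S2=38 S3=13 blocked=[]
Op 5: conn=25 S1=41 S2=38 S3=13 blocked=[]
Op 6: conn=15 S1=31 S2=38 S3=13 blocked=[]
Op 7: conn=15 S1=55 S2=38 S3=13 blocked=[]
Op 8: conn=6 S1=55 S2=38 S3=4 blocked=[]
Op 9: conn=6 S1=55 S2=59 S3=4 blocked=[]
Op 10: conn=19 S1=55 S2=59 S3=4 blocked=[]
Op 11: conn=9 S1=55 S2=59 S3=-6 blocked=[3]
Op 12: conn=9 S1=77 S2=59 S3=-6 blocked=[3]
Op 13: conn=34 S1=77 S2=59 S3=-6 blocked=[3]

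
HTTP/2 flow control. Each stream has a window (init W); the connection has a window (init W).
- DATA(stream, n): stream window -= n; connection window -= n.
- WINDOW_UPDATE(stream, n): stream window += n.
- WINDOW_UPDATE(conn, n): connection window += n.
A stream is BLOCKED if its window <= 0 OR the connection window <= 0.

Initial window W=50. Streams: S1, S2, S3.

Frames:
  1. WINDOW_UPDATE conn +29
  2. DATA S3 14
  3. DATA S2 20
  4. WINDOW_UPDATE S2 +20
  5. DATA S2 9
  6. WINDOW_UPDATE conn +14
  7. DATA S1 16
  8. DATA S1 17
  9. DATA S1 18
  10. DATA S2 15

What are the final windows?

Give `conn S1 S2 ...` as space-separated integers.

Answer: -16 -1 26 36

Derivation:
Op 1: conn=79 S1=50 S2=50 S3=50 blocked=[]
Op 2: conn=65 S1=50 S2=50 S3=36 blocked=[]
Op 3: conn=45 S1=50 S2=30 S3=36 blocked=[]
Op 4: conn=45 S1=50 S2=50 S3=36 blocked=[]
Op 5: conn=36 S1=50 S2=41 S3=36 blocked=[]
Op 6: conn=50 S1=50 S2=41 S3=36 blocked=[]
Op 7: conn=34 S1=34 S2=41 S3=36 blocked=[]
Op 8: conn=17 S1=17 S2=41 S3=36 blocked=[]
Op 9: conn=-1 S1=-1 S2=41 S3=36 blocked=[1, 2, 3]
Op 10: conn=-16 S1=-1 S2=26 S3=36 blocked=[1, 2, 3]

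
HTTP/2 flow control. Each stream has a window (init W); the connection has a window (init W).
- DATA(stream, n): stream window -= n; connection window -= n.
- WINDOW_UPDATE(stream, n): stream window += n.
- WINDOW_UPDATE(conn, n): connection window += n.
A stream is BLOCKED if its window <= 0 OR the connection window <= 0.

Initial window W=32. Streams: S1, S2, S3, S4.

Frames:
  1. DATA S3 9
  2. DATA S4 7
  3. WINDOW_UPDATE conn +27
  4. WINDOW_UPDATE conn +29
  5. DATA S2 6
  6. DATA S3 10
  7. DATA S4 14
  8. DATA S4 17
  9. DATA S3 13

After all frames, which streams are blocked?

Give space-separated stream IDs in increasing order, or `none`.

Op 1: conn=23 S1=32 S2=32 S3=23 S4=32 blocked=[]
Op 2: conn=16 S1=32 S2=32 S3=23 S4=25 blocked=[]
Op 3: conn=43 S1=32 S2=32 S3=23 S4=25 blocked=[]
Op 4: conn=72 S1=32 S2=32 S3=23 S4=25 blocked=[]
Op 5: conn=66 S1=32 S2=26 S3=23 S4=25 blocked=[]
Op 6: conn=56 S1=32 S2=26 S3=13 S4=25 blocked=[]
Op 7: conn=42 S1=32 S2=26 S3=13 S4=11 blocked=[]
Op 8: conn=25 S1=32 S2=26 S3=13 S4=-6 blocked=[4]
Op 9: conn=12 S1=32 S2=26 S3=0 S4=-6 blocked=[3, 4]

Answer: S3 S4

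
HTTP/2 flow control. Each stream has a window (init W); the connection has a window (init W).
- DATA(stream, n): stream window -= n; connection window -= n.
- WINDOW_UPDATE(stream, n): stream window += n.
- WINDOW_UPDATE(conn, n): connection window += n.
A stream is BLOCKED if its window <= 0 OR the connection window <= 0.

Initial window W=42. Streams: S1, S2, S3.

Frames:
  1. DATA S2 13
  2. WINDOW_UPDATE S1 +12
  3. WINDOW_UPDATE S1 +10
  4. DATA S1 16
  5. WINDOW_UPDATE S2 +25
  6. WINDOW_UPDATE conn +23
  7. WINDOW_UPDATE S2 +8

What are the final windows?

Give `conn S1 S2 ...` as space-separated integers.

Op 1: conn=29 S1=42 S2=29 S3=42 blocked=[]
Op 2: conn=29 S1=54 S2=29 S3=42 blocked=[]
Op 3: conn=29 S1=64 S2=29 S3=42 blocked=[]
Op 4: conn=13 S1=48 S2=29 S3=42 blocked=[]
Op 5: conn=13 S1=48 S2=54 S3=42 blocked=[]
Op 6: conn=36 S1=48 S2=54 S3=42 blocked=[]
Op 7: conn=36 S1=48 S2=62 S3=42 blocked=[]

Answer: 36 48 62 42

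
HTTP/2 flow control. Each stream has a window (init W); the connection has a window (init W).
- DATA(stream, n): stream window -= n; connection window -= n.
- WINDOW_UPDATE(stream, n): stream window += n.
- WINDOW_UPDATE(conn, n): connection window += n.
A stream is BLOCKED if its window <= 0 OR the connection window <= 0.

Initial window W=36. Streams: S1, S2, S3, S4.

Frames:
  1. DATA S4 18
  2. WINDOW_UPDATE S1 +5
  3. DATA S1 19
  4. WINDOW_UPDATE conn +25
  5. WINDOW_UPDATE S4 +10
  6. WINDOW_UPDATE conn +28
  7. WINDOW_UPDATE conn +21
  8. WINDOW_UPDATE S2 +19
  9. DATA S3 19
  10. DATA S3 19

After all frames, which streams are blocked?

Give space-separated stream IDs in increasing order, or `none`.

Op 1: conn=18 S1=36 S2=36 S3=36 S4=18 blocked=[]
Op 2: conn=18 S1=41 S2=36 S3=36 S4=18 blocked=[]
Op 3: conn=-1 S1=22 S2=36 S3=36 S4=18 blocked=[1, 2, 3, 4]
Op 4: conn=24 S1=22 S2=36 S3=36 S4=18 blocked=[]
Op 5: conn=24 S1=22 S2=36 S3=36 S4=28 blocked=[]
Op 6: conn=52 S1=22 S2=36 S3=36 S4=28 blocked=[]
Op 7: conn=73 S1=22 S2=36 S3=36 S4=28 blocked=[]
Op 8: conn=73 S1=22 S2=55 S3=36 S4=28 blocked=[]
Op 9: conn=54 S1=22 S2=55 S3=17 S4=28 blocked=[]
Op 10: conn=35 S1=22 S2=55 S3=-2 S4=28 blocked=[3]

Answer: S3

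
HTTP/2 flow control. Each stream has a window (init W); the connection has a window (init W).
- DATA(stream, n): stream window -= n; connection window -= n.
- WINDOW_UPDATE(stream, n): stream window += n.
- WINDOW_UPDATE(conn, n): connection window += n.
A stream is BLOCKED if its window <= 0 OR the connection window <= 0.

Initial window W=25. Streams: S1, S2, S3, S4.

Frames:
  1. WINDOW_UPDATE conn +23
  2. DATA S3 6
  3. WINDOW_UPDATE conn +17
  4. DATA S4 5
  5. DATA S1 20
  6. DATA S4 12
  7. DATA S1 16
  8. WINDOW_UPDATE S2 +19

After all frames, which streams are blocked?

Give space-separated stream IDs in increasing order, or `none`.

Answer: S1

Derivation:
Op 1: conn=48 S1=25 S2=25 S3=25 S4=25 blocked=[]
Op 2: conn=42 S1=25 S2=25 S3=19 S4=25 blocked=[]
Op 3: conn=59 S1=25 S2=25 S3=19 S4=25 blocked=[]
Op 4: conn=54 S1=25 S2=25 S3=19 S4=20 blocked=[]
Op 5: conn=34 S1=5 S2=25 S3=19 S4=20 blocked=[]
Op 6: conn=22 S1=5 S2=25 S3=19 S4=8 blocked=[]
Op 7: conn=6 S1=-11 S2=25 S3=19 S4=8 blocked=[1]
Op 8: conn=6 S1=-11 S2=44 S3=19 S4=8 blocked=[1]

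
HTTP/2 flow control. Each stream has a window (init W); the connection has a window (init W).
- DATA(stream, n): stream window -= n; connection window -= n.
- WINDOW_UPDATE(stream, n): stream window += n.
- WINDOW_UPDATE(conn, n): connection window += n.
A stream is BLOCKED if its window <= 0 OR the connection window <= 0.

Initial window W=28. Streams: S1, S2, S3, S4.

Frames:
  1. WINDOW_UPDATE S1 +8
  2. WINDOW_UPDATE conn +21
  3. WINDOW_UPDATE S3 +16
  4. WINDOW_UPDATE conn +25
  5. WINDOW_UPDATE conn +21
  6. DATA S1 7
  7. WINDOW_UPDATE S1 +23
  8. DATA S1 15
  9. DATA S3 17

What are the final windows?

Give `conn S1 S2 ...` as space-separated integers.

Answer: 56 37 28 27 28

Derivation:
Op 1: conn=28 S1=36 S2=28 S3=28 S4=28 blocked=[]
Op 2: conn=49 S1=36 S2=28 S3=28 S4=28 blocked=[]
Op 3: conn=49 S1=36 S2=28 S3=44 S4=28 blocked=[]
Op 4: conn=74 S1=36 S2=28 S3=44 S4=28 blocked=[]
Op 5: conn=95 S1=36 S2=28 S3=44 S4=28 blocked=[]
Op 6: conn=88 S1=29 S2=28 S3=44 S4=28 blocked=[]
Op 7: conn=88 S1=52 S2=28 S3=44 S4=28 blocked=[]
Op 8: conn=73 S1=37 S2=28 S3=44 S4=28 blocked=[]
Op 9: conn=56 S1=37 S2=28 S3=27 S4=28 blocked=[]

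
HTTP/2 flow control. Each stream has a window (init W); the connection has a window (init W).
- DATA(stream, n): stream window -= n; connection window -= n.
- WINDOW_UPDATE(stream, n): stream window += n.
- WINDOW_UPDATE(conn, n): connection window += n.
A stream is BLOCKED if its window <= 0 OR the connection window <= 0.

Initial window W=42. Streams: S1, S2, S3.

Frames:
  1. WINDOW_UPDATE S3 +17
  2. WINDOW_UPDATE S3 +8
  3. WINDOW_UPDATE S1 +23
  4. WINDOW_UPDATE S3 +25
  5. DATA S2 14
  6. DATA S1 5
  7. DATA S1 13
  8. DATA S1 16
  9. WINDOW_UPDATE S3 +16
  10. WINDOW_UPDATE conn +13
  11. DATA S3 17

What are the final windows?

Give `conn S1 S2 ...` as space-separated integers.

Answer: -10 31 28 91

Derivation:
Op 1: conn=42 S1=42 S2=42 S3=59 blocked=[]
Op 2: conn=42 S1=42 S2=42 S3=67 blocked=[]
Op 3: conn=42 S1=65 S2=42 S3=67 blocked=[]
Op 4: conn=42 S1=65 S2=42 S3=92 blocked=[]
Op 5: conn=28 S1=65 S2=28 S3=92 blocked=[]
Op 6: conn=23 S1=60 S2=28 S3=92 blocked=[]
Op 7: conn=10 S1=47 S2=28 S3=92 blocked=[]
Op 8: conn=-6 S1=31 S2=28 S3=92 blocked=[1, 2, 3]
Op 9: conn=-6 S1=31 S2=28 S3=108 blocked=[1, 2, 3]
Op 10: conn=7 S1=31 S2=28 S3=108 blocked=[]
Op 11: conn=-10 S1=31 S2=28 S3=91 blocked=[1, 2, 3]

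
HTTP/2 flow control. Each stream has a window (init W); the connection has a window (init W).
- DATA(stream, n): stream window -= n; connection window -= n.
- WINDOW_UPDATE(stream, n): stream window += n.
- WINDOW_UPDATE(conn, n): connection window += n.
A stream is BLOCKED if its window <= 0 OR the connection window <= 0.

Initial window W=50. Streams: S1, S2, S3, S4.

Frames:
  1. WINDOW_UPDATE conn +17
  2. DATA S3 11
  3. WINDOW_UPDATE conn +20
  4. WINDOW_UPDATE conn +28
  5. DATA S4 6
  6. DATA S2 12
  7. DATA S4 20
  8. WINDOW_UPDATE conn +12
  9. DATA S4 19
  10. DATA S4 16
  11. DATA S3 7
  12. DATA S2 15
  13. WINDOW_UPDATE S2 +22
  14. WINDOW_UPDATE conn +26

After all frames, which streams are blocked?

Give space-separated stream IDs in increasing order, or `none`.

Op 1: conn=67 S1=50 S2=50 S3=50 S4=50 blocked=[]
Op 2: conn=56 S1=50 S2=50 S3=39 S4=50 blocked=[]
Op 3: conn=76 S1=50 S2=50 S3=39 S4=50 blocked=[]
Op 4: conn=104 S1=50 S2=50 S3=39 S4=50 blocked=[]
Op 5: conn=98 S1=50 S2=50 S3=39 S4=44 blocked=[]
Op 6: conn=86 S1=50 S2=38 S3=39 S4=44 blocked=[]
Op 7: conn=66 S1=50 S2=38 S3=39 S4=24 blocked=[]
Op 8: conn=78 S1=50 S2=38 S3=39 S4=24 blocked=[]
Op 9: conn=59 S1=50 S2=38 S3=39 S4=5 blocked=[]
Op 10: conn=43 S1=50 S2=38 S3=39 S4=-11 blocked=[4]
Op 11: conn=36 S1=50 S2=38 S3=32 S4=-11 blocked=[4]
Op 12: conn=21 S1=50 S2=23 S3=32 S4=-11 blocked=[4]
Op 13: conn=21 S1=50 S2=45 S3=32 S4=-11 blocked=[4]
Op 14: conn=47 S1=50 S2=45 S3=32 S4=-11 blocked=[4]

Answer: S4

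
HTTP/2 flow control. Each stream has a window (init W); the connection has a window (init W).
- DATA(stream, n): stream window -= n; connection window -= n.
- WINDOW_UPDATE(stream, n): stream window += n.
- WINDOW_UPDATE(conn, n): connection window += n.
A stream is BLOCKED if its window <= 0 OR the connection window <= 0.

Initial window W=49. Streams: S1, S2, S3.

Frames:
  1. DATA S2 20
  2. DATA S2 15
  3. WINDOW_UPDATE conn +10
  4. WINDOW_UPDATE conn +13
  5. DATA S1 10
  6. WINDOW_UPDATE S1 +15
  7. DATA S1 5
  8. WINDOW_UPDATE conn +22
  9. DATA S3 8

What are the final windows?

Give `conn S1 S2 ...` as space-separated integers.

Op 1: conn=29 S1=49 S2=29 S3=49 blocked=[]
Op 2: conn=14 S1=49 S2=14 S3=49 blocked=[]
Op 3: conn=24 S1=49 S2=14 S3=49 blocked=[]
Op 4: conn=37 S1=49 S2=14 S3=49 blocked=[]
Op 5: conn=27 S1=39 S2=14 S3=49 blocked=[]
Op 6: conn=27 S1=54 S2=14 S3=49 blocked=[]
Op 7: conn=22 S1=49 S2=14 S3=49 blocked=[]
Op 8: conn=44 S1=49 S2=14 S3=49 blocked=[]
Op 9: conn=36 S1=49 S2=14 S3=41 blocked=[]

Answer: 36 49 14 41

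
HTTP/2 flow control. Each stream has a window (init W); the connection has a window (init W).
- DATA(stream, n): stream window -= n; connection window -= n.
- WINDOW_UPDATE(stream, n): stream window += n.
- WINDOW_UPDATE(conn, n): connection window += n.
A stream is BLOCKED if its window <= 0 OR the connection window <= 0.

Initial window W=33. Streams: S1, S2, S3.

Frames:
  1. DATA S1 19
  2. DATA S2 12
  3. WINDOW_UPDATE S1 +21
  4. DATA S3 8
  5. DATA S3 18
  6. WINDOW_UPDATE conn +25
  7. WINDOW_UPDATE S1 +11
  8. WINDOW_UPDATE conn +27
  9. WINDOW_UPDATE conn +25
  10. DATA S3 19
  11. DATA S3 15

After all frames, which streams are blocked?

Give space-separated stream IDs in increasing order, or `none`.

Op 1: conn=14 S1=14 S2=33 S3=33 blocked=[]
Op 2: conn=2 S1=14 S2=21 S3=33 blocked=[]
Op 3: conn=2 S1=35 S2=21 S3=33 blocked=[]
Op 4: conn=-6 S1=35 S2=21 S3=25 blocked=[1, 2, 3]
Op 5: conn=-24 S1=35 S2=21 S3=7 blocked=[1, 2, 3]
Op 6: conn=1 S1=35 S2=21 S3=7 blocked=[]
Op 7: conn=1 S1=46 S2=21 S3=7 blocked=[]
Op 8: conn=28 S1=46 S2=21 S3=7 blocked=[]
Op 9: conn=53 S1=46 S2=21 S3=7 blocked=[]
Op 10: conn=34 S1=46 S2=21 S3=-12 blocked=[3]
Op 11: conn=19 S1=46 S2=21 S3=-27 blocked=[3]

Answer: S3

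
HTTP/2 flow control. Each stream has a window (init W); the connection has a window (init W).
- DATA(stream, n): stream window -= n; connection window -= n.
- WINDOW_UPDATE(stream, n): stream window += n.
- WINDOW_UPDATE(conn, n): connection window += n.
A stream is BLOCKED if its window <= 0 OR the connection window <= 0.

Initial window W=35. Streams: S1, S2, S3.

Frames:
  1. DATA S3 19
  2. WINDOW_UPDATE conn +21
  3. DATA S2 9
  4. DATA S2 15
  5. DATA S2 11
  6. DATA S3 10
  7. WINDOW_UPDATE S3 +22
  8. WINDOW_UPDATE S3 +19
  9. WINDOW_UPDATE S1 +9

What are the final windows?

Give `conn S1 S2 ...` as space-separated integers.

Op 1: conn=16 S1=35 S2=35 S3=16 blocked=[]
Op 2: conn=37 S1=35 S2=35 S3=16 blocked=[]
Op 3: conn=28 S1=35 S2=26 S3=16 blocked=[]
Op 4: conn=13 S1=35 S2=11 S3=16 blocked=[]
Op 5: conn=2 S1=35 S2=0 S3=16 blocked=[2]
Op 6: conn=-8 S1=35 S2=0 S3=6 blocked=[1, 2, 3]
Op 7: conn=-8 S1=35 S2=0 S3=28 blocked=[1, 2, 3]
Op 8: conn=-8 S1=35 S2=0 S3=47 blocked=[1, 2, 3]
Op 9: conn=-8 S1=44 S2=0 S3=47 blocked=[1, 2, 3]

Answer: -8 44 0 47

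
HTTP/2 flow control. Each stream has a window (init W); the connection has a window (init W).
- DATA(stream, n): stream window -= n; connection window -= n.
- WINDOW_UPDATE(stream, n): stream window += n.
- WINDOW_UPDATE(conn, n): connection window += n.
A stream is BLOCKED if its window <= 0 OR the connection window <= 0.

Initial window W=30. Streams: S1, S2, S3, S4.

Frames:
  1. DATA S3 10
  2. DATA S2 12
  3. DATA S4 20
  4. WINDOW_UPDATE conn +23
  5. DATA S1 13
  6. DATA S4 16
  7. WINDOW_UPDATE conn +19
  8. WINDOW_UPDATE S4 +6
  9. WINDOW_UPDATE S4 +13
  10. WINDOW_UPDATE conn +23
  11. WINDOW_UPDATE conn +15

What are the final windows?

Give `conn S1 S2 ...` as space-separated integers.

Answer: 39 17 18 20 13

Derivation:
Op 1: conn=20 S1=30 S2=30 S3=20 S4=30 blocked=[]
Op 2: conn=8 S1=30 S2=18 S3=20 S4=30 blocked=[]
Op 3: conn=-12 S1=30 S2=18 S3=20 S4=10 blocked=[1, 2, 3, 4]
Op 4: conn=11 S1=30 S2=18 S3=20 S4=10 blocked=[]
Op 5: conn=-2 S1=17 S2=18 S3=20 S4=10 blocked=[1, 2, 3, 4]
Op 6: conn=-18 S1=17 S2=18 S3=20 S4=-6 blocked=[1, 2, 3, 4]
Op 7: conn=1 S1=17 S2=18 S3=20 S4=-6 blocked=[4]
Op 8: conn=1 S1=17 S2=18 S3=20 S4=0 blocked=[4]
Op 9: conn=1 S1=17 S2=18 S3=20 S4=13 blocked=[]
Op 10: conn=24 S1=17 S2=18 S3=20 S4=13 blocked=[]
Op 11: conn=39 S1=17 S2=18 S3=20 S4=13 blocked=[]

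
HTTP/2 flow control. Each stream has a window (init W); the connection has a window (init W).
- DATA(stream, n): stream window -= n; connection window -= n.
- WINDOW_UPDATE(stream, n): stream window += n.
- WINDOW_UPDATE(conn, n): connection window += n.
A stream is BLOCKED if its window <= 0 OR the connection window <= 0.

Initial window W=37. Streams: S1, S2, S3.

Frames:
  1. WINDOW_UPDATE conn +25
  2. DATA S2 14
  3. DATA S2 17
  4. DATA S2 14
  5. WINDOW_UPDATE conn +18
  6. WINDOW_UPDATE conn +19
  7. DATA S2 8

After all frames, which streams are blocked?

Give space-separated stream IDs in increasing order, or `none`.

Op 1: conn=62 S1=37 S2=37 S3=37 blocked=[]
Op 2: conn=48 S1=37 S2=23 S3=37 blocked=[]
Op 3: conn=31 S1=37 S2=6 S3=37 blocked=[]
Op 4: conn=17 S1=37 S2=-8 S3=37 blocked=[2]
Op 5: conn=35 S1=37 S2=-8 S3=37 blocked=[2]
Op 6: conn=54 S1=37 S2=-8 S3=37 blocked=[2]
Op 7: conn=46 S1=37 S2=-16 S3=37 blocked=[2]

Answer: S2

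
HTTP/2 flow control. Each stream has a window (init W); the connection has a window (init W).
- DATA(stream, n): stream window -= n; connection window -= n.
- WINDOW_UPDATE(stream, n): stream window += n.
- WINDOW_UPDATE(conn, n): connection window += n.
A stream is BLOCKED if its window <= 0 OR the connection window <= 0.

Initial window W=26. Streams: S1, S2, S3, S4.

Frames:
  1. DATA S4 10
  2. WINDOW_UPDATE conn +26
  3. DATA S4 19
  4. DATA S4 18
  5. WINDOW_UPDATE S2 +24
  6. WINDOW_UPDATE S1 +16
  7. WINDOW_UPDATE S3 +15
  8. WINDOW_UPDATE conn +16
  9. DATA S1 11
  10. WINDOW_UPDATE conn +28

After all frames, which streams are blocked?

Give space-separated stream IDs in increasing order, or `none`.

Op 1: conn=16 S1=26 S2=26 S3=26 S4=16 blocked=[]
Op 2: conn=42 S1=26 S2=26 S3=26 S4=16 blocked=[]
Op 3: conn=23 S1=26 S2=26 S3=26 S4=-3 blocked=[4]
Op 4: conn=5 S1=26 S2=26 S3=26 S4=-21 blocked=[4]
Op 5: conn=5 S1=26 S2=50 S3=26 S4=-21 blocked=[4]
Op 6: conn=5 S1=42 S2=50 S3=26 S4=-21 blocked=[4]
Op 7: conn=5 S1=42 S2=50 S3=41 S4=-21 blocked=[4]
Op 8: conn=21 S1=42 S2=50 S3=41 S4=-21 blocked=[4]
Op 9: conn=10 S1=31 S2=50 S3=41 S4=-21 blocked=[4]
Op 10: conn=38 S1=31 S2=50 S3=41 S4=-21 blocked=[4]

Answer: S4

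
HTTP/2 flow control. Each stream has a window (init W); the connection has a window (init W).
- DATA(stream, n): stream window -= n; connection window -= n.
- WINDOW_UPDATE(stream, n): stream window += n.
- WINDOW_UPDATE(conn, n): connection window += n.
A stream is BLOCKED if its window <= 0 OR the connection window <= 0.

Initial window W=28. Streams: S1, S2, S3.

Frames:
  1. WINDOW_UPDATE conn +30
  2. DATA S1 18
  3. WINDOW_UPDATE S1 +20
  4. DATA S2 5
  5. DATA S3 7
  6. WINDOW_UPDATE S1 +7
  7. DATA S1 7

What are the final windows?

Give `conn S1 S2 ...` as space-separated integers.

Op 1: conn=58 S1=28 S2=28 S3=28 blocked=[]
Op 2: conn=40 S1=10 S2=28 S3=28 blocked=[]
Op 3: conn=40 S1=30 S2=28 S3=28 blocked=[]
Op 4: conn=35 S1=30 S2=23 S3=28 blocked=[]
Op 5: conn=28 S1=30 S2=23 S3=21 blocked=[]
Op 6: conn=28 S1=37 S2=23 S3=21 blocked=[]
Op 7: conn=21 S1=30 S2=23 S3=21 blocked=[]

Answer: 21 30 23 21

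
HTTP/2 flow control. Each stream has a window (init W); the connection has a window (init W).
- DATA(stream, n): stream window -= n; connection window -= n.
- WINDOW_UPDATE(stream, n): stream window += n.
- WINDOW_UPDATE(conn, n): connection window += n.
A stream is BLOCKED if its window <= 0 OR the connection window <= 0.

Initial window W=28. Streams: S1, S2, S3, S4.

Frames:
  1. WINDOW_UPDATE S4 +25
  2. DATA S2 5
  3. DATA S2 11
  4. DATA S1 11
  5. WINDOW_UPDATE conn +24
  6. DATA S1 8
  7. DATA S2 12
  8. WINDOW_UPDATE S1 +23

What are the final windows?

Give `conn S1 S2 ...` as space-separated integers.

Op 1: conn=28 S1=28 S2=28 S3=28 S4=53 blocked=[]
Op 2: conn=23 S1=28 S2=23 S3=28 S4=53 blocked=[]
Op 3: conn=12 S1=28 S2=12 S3=28 S4=53 blocked=[]
Op 4: conn=1 S1=17 S2=12 S3=28 S4=53 blocked=[]
Op 5: conn=25 S1=17 S2=12 S3=28 S4=53 blocked=[]
Op 6: conn=17 S1=9 S2=12 S3=28 S4=53 blocked=[]
Op 7: conn=5 S1=9 S2=0 S3=28 S4=53 blocked=[2]
Op 8: conn=5 S1=32 S2=0 S3=28 S4=53 blocked=[2]

Answer: 5 32 0 28 53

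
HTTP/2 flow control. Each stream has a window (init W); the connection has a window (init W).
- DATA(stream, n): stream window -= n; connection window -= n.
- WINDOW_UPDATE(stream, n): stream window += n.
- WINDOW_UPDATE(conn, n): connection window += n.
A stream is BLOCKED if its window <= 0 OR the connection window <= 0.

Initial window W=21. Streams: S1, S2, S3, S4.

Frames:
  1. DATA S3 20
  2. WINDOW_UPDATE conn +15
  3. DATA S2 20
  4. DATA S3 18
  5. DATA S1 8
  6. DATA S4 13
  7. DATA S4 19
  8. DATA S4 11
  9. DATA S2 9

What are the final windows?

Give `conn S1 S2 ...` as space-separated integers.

Op 1: conn=1 S1=21 S2=21 S3=1 S4=21 blocked=[]
Op 2: conn=16 S1=21 S2=21 S3=1 S4=21 blocked=[]
Op 3: conn=-4 S1=21 S2=1 S3=1 S4=21 blocked=[1, 2, 3, 4]
Op 4: conn=-22 S1=21 S2=1 S3=-17 S4=21 blocked=[1, 2, 3, 4]
Op 5: conn=-30 S1=13 S2=1 S3=-17 S4=21 blocked=[1, 2, 3, 4]
Op 6: conn=-43 S1=13 S2=1 S3=-17 S4=8 blocked=[1, 2, 3, 4]
Op 7: conn=-62 S1=13 S2=1 S3=-17 S4=-11 blocked=[1, 2, 3, 4]
Op 8: conn=-73 S1=13 S2=1 S3=-17 S4=-22 blocked=[1, 2, 3, 4]
Op 9: conn=-82 S1=13 S2=-8 S3=-17 S4=-22 blocked=[1, 2, 3, 4]

Answer: -82 13 -8 -17 -22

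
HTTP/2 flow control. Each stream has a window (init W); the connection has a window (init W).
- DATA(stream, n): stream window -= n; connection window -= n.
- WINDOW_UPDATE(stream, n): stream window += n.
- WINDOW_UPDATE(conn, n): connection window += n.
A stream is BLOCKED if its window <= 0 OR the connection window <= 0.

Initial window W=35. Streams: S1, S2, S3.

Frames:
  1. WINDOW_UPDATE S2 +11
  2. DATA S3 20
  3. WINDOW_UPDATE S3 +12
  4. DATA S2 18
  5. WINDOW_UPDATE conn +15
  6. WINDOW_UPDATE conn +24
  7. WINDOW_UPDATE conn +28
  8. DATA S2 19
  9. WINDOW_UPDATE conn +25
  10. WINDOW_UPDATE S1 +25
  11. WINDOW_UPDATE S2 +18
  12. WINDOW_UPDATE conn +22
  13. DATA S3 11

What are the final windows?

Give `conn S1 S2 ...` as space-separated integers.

Op 1: conn=35 S1=35 S2=46 S3=35 blocked=[]
Op 2: conn=15 S1=35 S2=46 S3=15 blocked=[]
Op 3: conn=15 S1=35 S2=46 S3=27 blocked=[]
Op 4: conn=-3 S1=35 S2=28 S3=27 blocked=[1, 2, 3]
Op 5: conn=12 S1=35 S2=28 S3=27 blocked=[]
Op 6: conn=36 S1=35 S2=28 S3=27 blocked=[]
Op 7: conn=64 S1=35 S2=28 S3=27 blocked=[]
Op 8: conn=45 S1=35 S2=9 S3=27 blocked=[]
Op 9: conn=70 S1=35 S2=9 S3=27 blocked=[]
Op 10: conn=70 S1=60 S2=9 S3=27 blocked=[]
Op 11: conn=70 S1=60 S2=27 S3=27 blocked=[]
Op 12: conn=92 S1=60 S2=27 S3=27 blocked=[]
Op 13: conn=81 S1=60 S2=27 S3=16 blocked=[]

Answer: 81 60 27 16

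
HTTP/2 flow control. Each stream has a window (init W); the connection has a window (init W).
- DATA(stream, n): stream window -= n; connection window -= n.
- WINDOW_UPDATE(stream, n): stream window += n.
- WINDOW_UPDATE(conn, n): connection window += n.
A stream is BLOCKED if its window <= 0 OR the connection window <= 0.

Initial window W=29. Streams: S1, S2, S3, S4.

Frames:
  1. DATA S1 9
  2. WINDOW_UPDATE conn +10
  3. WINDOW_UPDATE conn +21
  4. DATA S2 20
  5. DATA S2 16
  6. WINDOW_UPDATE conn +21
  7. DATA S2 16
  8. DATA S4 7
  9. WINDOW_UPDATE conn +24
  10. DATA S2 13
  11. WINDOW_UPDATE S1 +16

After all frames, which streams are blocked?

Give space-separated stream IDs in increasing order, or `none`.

Op 1: conn=20 S1=20 S2=29 S3=29 S4=29 blocked=[]
Op 2: conn=30 S1=20 S2=29 S3=29 S4=29 blocked=[]
Op 3: conn=51 S1=20 S2=29 S3=29 S4=29 blocked=[]
Op 4: conn=31 S1=20 S2=9 S3=29 S4=29 blocked=[]
Op 5: conn=15 S1=20 S2=-7 S3=29 S4=29 blocked=[2]
Op 6: conn=36 S1=20 S2=-7 S3=29 S4=29 blocked=[2]
Op 7: conn=20 S1=20 S2=-23 S3=29 S4=29 blocked=[2]
Op 8: conn=13 S1=20 S2=-23 S3=29 S4=22 blocked=[2]
Op 9: conn=37 S1=20 S2=-23 S3=29 S4=22 blocked=[2]
Op 10: conn=24 S1=20 S2=-36 S3=29 S4=22 blocked=[2]
Op 11: conn=24 S1=36 S2=-36 S3=29 S4=22 blocked=[2]

Answer: S2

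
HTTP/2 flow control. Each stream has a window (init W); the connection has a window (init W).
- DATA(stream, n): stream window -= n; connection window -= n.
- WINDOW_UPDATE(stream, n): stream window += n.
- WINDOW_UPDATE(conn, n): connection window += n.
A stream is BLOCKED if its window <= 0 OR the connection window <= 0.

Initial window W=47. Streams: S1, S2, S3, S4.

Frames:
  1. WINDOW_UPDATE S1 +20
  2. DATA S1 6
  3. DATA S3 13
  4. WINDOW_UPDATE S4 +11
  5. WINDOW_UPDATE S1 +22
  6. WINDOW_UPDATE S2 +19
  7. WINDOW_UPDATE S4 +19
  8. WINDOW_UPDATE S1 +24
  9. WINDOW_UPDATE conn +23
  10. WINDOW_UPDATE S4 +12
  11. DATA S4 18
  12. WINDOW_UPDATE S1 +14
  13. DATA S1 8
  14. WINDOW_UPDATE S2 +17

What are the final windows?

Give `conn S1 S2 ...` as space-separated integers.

Answer: 25 113 83 34 71

Derivation:
Op 1: conn=47 S1=67 S2=47 S3=47 S4=47 blocked=[]
Op 2: conn=41 S1=61 S2=47 S3=47 S4=47 blocked=[]
Op 3: conn=28 S1=61 S2=47 S3=34 S4=47 blocked=[]
Op 4: conn=28 S1=61 S2=47 S3=34 S4=58 blocked=[]
Op 5: conn=28 S1=83 S2=47 S3=34 S4=58 blocked=[]
Op 6: conn=28 S1=83 S2=66 S3=34 S4=58 blocked=[]
Op 7: conn=28 S1=83 S2=66 S3=34 S4=77 blocked=[]
Op 8: conn=28 S1=107 S2=66 S3=34 S4=77 blocked=[]
Op 9: conn=51 S1=107 S2=66 S3=34 S4=77 blocked=[]
Op 10: conn=51 S1=107 S2=66 S3=34 S4=89 blocked=[]
Op 11: conn=33 S1=107 S2=66 S3=34 S4=71 blocked=[]
Op 12: conn=33 S1=121 S2=66 S3=34 S4=71 blocked=[]
Op 13: conn=25 S1=113 S2=66 S3=34 S4=71 blocked=[]
Op 14: conn=25 S1=113 S2=83 S3=34 S4=71 blocked=[]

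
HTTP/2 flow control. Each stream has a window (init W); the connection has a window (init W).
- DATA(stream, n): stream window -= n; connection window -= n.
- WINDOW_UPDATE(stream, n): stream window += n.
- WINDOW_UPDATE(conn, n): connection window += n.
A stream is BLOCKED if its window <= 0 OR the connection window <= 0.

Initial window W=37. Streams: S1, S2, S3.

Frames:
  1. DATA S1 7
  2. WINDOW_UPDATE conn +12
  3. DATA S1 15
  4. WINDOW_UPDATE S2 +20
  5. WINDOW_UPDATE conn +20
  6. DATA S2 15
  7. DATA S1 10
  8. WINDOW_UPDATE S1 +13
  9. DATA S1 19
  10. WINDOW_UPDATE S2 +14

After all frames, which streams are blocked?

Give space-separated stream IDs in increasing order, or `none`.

Answer: S1

Derivation:
Op 1: conn=30 S1=30 S2=37 S3=37 blocked=[]
Op 2: conn=42 S1=30 S2=37 S3=37 blocked=[]
Op 3: conn=27 S1=15 S2=37 S3=37 blocked=[]
Op 4: conn=27 S1=15 S2=57 S3=37 blocked=[]
Op 5: conn=47 S1=15 S2=57 S3=37 blocked=[]
Op 6: conn=32 S1=15 S2=42 S3=37 blocked=[]
Op 7: conn=22 S1=5 S2=42 S3=37 blocked=[]
Op 8: conn=22 S1=18 S2=42 S3=37 blocked=[]
Op 9: conn=3 S1=-1 S2=42 S3=37 blocked=[1]
Op 10: conn=3 S1=-1 S2=56 S3=37 blocked=[1]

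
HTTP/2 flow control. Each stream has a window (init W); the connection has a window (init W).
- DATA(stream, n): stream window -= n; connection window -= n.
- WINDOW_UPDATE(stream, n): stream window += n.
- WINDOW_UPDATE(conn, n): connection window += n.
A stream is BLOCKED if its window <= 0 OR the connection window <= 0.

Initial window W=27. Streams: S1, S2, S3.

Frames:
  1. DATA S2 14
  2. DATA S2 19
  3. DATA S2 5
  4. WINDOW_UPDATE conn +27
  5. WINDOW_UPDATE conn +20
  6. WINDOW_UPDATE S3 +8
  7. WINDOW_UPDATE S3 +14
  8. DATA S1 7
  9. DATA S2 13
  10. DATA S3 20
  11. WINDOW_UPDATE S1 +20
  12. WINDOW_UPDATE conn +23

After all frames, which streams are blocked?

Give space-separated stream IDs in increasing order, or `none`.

Op 1: conn=13 S1=27 S2=13 S3=27 blocked=[]
Op 2: conn=-6 S1=27 S2=-6 S3=27 blocked=[1, 2, 3]
Op 3: conn=-11 S1=27 S2=-11 S3=27 blocked=[1, 2, 3]
Op 4: conn=16 S1=27 S2=-11 S3=27 blocked=[2]
Op 5: conn=36 S1=27 S2=-11 S3=27 blocked=[2]
Op 6: conn=36 S1=27 S2=-11 S3=35 blocked=[2]
Op 7: conn=36 S1=27 S2=-11 S3=49 blocked=[2]
Op 8: conn=29 S1=20 S2=-11 S3=49 blocked=[2]
Op 9: conn=16 S1=20 S2=-24 S3=49 blocked=[2]
Op 10: conn=-4 S1=20 S2=-24 S3=29 blocked=[1, 2, 3]
Op 11: conn=-4 S1=40 S2=-24 S3=29 blocked=[1, 2, 3]
Op 12: conn=19 S1=40 S2=-24 S3=29 blocked=[2]

Answer: S2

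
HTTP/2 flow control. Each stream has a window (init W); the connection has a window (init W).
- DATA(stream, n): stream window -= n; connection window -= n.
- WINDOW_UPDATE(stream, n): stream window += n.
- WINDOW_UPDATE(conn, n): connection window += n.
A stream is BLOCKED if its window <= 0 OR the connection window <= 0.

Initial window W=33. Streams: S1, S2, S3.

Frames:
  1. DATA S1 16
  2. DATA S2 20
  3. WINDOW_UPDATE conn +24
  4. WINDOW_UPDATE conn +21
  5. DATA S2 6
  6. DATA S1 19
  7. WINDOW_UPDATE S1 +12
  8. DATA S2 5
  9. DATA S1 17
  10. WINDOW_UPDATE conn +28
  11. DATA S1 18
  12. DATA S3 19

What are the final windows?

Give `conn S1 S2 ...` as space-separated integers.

Answer: -14 -25 2 14

Derivation:
Op 1: conn=17 S1=17 S2=33 S3=33 blocked=[]
Op 2: conn=-3 S1=17 S2=13 S3=33 blocked=[1, 2, 3]
Op 3: conn=21 S1=17 S2=13 S3=33 blocked=[]
Op 4: conn=42 S1=17 S2=13 S3=33 blocked=[]
Op 5: conn=36 S1=17 S2=7 S3=33 blocked=[]
Op 6: conn=17 S1=-2 S2=7 S3=33 blocked=[1]
Op 7: conn=17 S1=10 S2=7 S3=33 blocked=[]
Op 8: conn=12 S1=10 S2=2 S3=33 blocked=[]
Op 9: conn=-5 S1=-7 S2=2 S3=33 blocked=[1, 2, 3]
Op 10: conn=23 S1=-7 S2=2 S3=33 blocked=[1]
Op 11: conn=5 S1=-25 S2=2 S3=33 blocked=[1]
Op 12: conn=-14 S1=-25 S2=2 S3=14 blocked=[1, 2, 3]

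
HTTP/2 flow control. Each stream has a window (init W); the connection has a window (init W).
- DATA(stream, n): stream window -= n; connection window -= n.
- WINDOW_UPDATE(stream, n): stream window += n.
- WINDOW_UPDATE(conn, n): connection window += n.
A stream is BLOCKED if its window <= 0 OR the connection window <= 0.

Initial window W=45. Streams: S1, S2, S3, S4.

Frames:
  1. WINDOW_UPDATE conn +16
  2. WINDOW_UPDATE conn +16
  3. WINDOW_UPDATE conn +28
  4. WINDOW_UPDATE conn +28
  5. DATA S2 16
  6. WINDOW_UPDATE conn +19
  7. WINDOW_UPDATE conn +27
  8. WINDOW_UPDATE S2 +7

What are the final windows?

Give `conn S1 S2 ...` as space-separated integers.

Answer: 163 45 36 45 45

Derivation:
Op 1: conn=61 S1=45 S2=45 S3=45 S4=45 blocked=[]
Op 2: conn=77 S1=45 S2=45 S3=45 S4=45 blocked=[]
Op 3: conn=105 S1=45 S2=45 S3=45 S4=45 blocked=[]
Op 4: conn=133 S1=45 S2=45 S3=45 S4=45 blocked=[]
Op 5: conn=117 S1=45 S2=29 S3=45 S4=45 blocked=[]
Op 6: conn=136 S1=45 S2=29 S3=45 S4=45 blocked=[]
Op 7: conn=163 S1=45 S2=29 S3=45 S4=45 blocked=[]
Op 8: conn=163 S1=45 S2=36 S3=45 S4=45 blocked=[]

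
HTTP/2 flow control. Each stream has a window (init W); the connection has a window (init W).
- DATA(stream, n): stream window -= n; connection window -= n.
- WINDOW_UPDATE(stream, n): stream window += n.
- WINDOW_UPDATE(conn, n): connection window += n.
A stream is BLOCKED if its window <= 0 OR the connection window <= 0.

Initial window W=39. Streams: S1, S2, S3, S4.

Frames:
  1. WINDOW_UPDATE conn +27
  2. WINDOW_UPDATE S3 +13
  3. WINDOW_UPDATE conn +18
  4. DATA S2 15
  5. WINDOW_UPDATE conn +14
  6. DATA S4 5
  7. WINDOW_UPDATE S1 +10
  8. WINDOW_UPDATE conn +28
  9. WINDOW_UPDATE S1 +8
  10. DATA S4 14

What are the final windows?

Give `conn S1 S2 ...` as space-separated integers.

Op 1: conn=66 S1=39 S2=39 S3=39 S4=39 blocked=[]
Op 2: conn=66 S1=39 S2=39 S3=52 S4=39 blocked=[]
Op 3: conn=84 S1=39 S2=39 S3=52 S4=39 blocked=[]
Op 4: conn=69 S1=39 S2=24 S3=52 S4=39 blocked=[]
Op 5: conn=83 S1=39 S2=24 S3=52 S4=39 blocked=[]
Op 6: conn=78 S1=39 S2=24 S3=52 S4=34 blocked=[]
Op 7: conn=78 S1=49 S2=24 S3=52 S4=34 blocked=[]
Op 8: conn=106 S1=49 S2=24 S3=52 S4=34 blocked=[]
Op 9: conn=106 S1=57 S2=24 S3=52 S4=34 blocked=[]
Op 10: conn=92 S1=57 S2=24 S3=52 S4=20 blocked=[]

Answer: 92 57 24 52 20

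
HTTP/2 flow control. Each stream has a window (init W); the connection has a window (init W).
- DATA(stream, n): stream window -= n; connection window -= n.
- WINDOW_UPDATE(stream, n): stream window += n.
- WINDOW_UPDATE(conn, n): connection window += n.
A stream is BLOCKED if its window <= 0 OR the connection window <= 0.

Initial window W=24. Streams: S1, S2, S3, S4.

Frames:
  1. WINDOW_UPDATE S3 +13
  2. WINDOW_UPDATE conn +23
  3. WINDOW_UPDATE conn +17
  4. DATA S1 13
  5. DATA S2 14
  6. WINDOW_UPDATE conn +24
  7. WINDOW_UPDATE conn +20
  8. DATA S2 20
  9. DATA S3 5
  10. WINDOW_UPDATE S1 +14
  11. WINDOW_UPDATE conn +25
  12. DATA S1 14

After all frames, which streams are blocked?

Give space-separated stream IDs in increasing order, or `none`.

Answer: S2

Derivation:
Op 1: conn=24 S1=24 S2=24 S3=37 S4=24 blocked=[]
Op 2: conn=47 S1=24 S2=24 S3=37 S4=24 blocked=[]
Op 3: conn=64 S1=24 S2=24 S3=37 S4=24 blocked=[]
Op 4: conn=51 S1=11 S2=24 S3=37 S4=24 blocked=[]
Op 5: conn=37 S1=11 S2=10 S3=37 S4=24 blocked=[]
Op 6: conn=61 S1=11 S2=10 S3=37 S4=24 blocked=[]
Op 7: conn=81 S1=11 S2=10 S3=37 S4=24 blocked=[]
Op 8: conn=61 S1=11 S2=-10 S3=37 S4=24 blocked=[2]
Op 9: conn=56 S1=11 S2=-10 S3=32 S4=24 blocked=[2]
Op 10: conn=56 S1=25 S2=-10 S3=32 S4=24 blocked=[2]
Op 11: conn=81 S1=25 S2=-10 S3=32 S4=24 blocked=[2]
Op 12: conn=67 S1=11 S2=-10 S3=32 S4=24 blocked=[2]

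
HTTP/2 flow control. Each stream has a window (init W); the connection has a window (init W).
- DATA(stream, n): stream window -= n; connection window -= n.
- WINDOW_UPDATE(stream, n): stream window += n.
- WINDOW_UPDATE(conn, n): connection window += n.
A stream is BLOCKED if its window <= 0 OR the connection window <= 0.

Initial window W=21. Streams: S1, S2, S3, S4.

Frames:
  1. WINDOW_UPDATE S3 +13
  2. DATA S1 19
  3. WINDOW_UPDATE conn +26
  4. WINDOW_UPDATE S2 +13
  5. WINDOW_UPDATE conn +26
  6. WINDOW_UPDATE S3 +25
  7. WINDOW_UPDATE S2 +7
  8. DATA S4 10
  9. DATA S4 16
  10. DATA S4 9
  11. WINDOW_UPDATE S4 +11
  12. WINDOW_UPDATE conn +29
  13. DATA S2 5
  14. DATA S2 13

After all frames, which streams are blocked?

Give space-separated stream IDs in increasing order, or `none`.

Answer: S4

Derivation:
Op 1: conn=21 S1=21 S2=21 S3=34 S4=21 blocked=[]
Op 2: conn=2 S1=2 S2=21 S3=34 S4=21 blocked=[]
Op 3: conn=28 S1=2 S2=21 S3=34 S4=21 blocked=[]
Op 4: conn=28 S1=2 S2=34 S3=34 S4=21 blocked=[]
Op 5: conn=54 S1=2 S2=34 S3=34 S4=21 blocked=[]
Op 6: conn=54 S1=2 S2=34 S3=59 S4=21 blocked=[]
Op 7: conn=54 S1=2 S2=41 S3=59 S4=21 blocked=[]
Op 8: conn=44 S1=2 S2=41 S3=59 S4=11 blocked=[]
Op 9: conn=28 S1=2 S2=41 S3=59 S4=-5 blocked=[4]
Op 10: conn=19 S1=2 S2=41 S3=59 S4=-14 blocked=[4]
Op 11: conn=19 S1=2 S2=41 S3=59 S4=-3 blocked=[4]
Op 12: conn=48 S1=2 S2=41 S3=59 S4=-3 blocked=[4]
Op 13: conn=43 S1=2 S2=36 S3=59 S4=-3 blocked=[4]
Op 14: conn=30 S1=2 S2=23 S3=59 S4=-3 blocked=[4]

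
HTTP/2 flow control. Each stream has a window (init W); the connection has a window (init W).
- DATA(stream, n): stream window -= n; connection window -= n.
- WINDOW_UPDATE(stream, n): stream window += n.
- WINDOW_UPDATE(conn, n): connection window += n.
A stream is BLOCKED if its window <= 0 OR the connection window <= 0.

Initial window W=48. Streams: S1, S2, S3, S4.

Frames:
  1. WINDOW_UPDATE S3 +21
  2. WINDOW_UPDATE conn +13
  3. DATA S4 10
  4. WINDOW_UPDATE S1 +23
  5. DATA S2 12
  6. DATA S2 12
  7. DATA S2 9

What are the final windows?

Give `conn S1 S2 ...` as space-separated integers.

Answer: 18 71 15 69 38

Derivation:
Op 1: conn=48 S1=48 S2=48 S3=69 S4=48 blocked=[]
Op 2: conn=61 S1=48 S2=48 S3=69 S4=48 blocked=[]
Op 3: conn=51 S1=48 S2=48 S3=69 S4=38 blocked=[]
Op 4: conn=51 S1=71 S2=48 S3=69 S4=38 blocked=[]
Op 5: conn=39 S1=71 S2=36 S3=69 S4=38 blocked=[]
Op 6: conn=27 S1=71 S2=24 S3=69 S4=38 blocked=[]
Op 7: conn=18 S1=71 S2=15 S3=69 S4=38 blocked=[]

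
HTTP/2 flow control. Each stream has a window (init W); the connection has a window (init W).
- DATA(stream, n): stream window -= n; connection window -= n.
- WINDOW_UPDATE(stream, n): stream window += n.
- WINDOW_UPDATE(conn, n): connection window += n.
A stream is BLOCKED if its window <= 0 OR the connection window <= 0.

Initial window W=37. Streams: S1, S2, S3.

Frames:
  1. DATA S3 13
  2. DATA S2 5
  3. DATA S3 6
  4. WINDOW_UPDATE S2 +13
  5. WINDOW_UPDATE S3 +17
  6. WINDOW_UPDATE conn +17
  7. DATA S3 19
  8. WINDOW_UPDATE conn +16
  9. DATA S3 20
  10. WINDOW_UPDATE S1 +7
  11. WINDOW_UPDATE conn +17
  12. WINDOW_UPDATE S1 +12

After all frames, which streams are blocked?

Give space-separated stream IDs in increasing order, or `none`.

Op 1: conn=24 S1=37 S2=37 S3=24 blocked=[]
Op 2: conn=19 S1=37 S2=32 S3=24 blocked=[]
Op 3: conn=13 S1=37 S2=32 S3=18 blocked=[]
Op 4: conn=13 S1=37 S2=45 S3=18 blocked=[]
Op 5: conn=13 S1=37 S2=45 S3=35 blocked=[]
Op 6: conn=30 S1=37 S2=45 S3=35 blocked=[]
Op 7: conn=11 S1=37 S2=45 S3=16 blocked=[]
Op 8: conn=27 S1=37 S2=45 S3=16 blocked=[]
Op 9: conn=7 S1=37 S2=45 S3=-4 blocked=[3]
Op 10: conn=7 S1=44 S2=45 S3=-4 blocked=[3]
Op 11: conn=24 S1=44 S2=45 S3=-4 blocked=[3]
Op 12: conn=24 S1=56 S2=45 S3=-4 blocked=[3]

Answer: S3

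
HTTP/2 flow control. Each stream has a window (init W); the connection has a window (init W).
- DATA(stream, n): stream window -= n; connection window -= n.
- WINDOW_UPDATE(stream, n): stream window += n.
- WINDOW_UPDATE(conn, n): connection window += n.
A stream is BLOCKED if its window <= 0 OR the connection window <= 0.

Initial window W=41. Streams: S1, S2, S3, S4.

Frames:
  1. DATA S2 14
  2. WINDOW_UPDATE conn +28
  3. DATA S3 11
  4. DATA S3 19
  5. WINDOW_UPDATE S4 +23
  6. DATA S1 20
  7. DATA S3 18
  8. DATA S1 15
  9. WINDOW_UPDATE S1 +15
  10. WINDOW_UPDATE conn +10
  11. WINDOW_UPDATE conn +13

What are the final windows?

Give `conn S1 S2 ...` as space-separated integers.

Op 1: conn=27 S1=41 S2=27 S3=41 S4=41 blocked=[]
Op 2: conn=55 S1=41 S2=27 S3=41 S4=41 blocked=[]
Op 3: conn=44 S1=41 S2=27 S3=30 S4=41 blocked=[]
Op 4: conn=25 S1=41 S2=27 S3=11 S4=41 blocked=[]
Op 5: conn=25 S1=41 S2=27 S3=11 S4=64 blocked=[]
Op 6: conn=5 S1=21 S2=27 S3=11 S4=64 blocked=[]
Op 7: conn=-13 S1=21 S2=27 S3=-7 S4=64 blocked=[1, 2, 3, 4]
Op 8: conn=-28 S1=6 S2=27 S3=-7 S4=64 blocked=[1, 2, 3, 4]
Op 9: conn=-28 S1=21 S2=27 S3=-7 S4=64 blocked=[1, 2, 3, 4]
Op 10: conn=-18 S1=21 S2=27 S3=-7 S4=64 blocked=[1, 2, 3, 4]
Op 11: conn=-5 S1=21 S2=27 S3=-7 S4=64 blocked=[1, 2, 3, 4]

Answer: -5 21 27 -7 64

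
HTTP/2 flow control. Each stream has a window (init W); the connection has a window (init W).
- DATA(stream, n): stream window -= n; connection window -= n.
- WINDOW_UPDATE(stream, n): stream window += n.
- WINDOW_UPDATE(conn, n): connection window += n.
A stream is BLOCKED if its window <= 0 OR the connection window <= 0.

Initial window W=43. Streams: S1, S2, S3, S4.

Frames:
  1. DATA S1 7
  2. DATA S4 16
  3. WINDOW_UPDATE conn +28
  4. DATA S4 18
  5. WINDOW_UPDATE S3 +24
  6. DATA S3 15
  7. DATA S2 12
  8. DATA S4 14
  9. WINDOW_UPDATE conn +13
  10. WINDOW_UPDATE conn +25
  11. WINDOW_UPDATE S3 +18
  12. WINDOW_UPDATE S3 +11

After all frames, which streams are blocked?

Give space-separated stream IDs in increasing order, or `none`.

Answer: S4

Derivation:
Op 1: conn=36 S1=36 S2=43 S3=43 S4=43 blocked=[]
Op 2: conn=20 S1=36 S2=43 S3=43 S4=27 blocked=[]
Op 3: conn=48 S1=36 S2=43 S3=43 S4=27 blocked=[]
Op 4: conn=30 S1=36 S2=43 S3=43 S4=9 blocked=[]
Op 5: conn=30 S1=36 S2=43 S3=67 S4=9 blocked=[]
Op 6: conn=15 S1=36 S2=43 S3=52 S4=9 blocked=[]
Op 7: conn=3 S1=36 S2=31 S3=52 S4=9 blocked=[]
Op 8: conn=-11 S1=36 S2=31 S3=52 S4=-5 blocked=[1, 2, 3, 4]
Op 9: conn=2 S1=36 S2=31 S3=52 S4=-5 blocked=[4]
Op 10: conn=27 S1=36 S2=31 S3=52 S4=-5 blocked=[4]
Op 11: conn=27 S1=36 S2=31 S3=70 S4=-5 blocked=[4]
Op 12: conn=27 S1=36 S2=31 S3=81 S4=-5 blocked=[4]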